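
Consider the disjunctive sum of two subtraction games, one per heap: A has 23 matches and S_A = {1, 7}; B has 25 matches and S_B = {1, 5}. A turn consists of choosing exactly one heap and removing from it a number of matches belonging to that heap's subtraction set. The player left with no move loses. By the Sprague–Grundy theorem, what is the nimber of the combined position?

0

Heap A, S = {1, 7}:
n :  0  1  2  3  4  5  6  7  8  9 10 11 12 13 14 15 16 17 18 19 20 21 22 23
G :  0  1  0  1  0  1  0  1  0  1  0  1  0  1  0  1  0  1  0  1  0  1  0  1
G_A(23) = 1.
Heap B, S = {1, 5}:
G(0) = 0
G(1) = mex{0} = 1
G(2) = mex{1} = 0
G(3) = mex{0} = 1
G(4) = mex{1} = 0
G(5) = mex{0,0} = 1
G(6) = mex{1,1} = 0
G(7) = mex{0,0} = 1
G(8) = mex{1,1} = 0
G(9) = mex{0,0} = 1
G(10) = mex{1,1} = 0
G(11) = mex{0,0} = 1
G(12) = mex{1,1} = 0
G(13) = mex{0,0} = 1
G(14) = mex{1,1} = 0
G(15) = mex{0,0} = 1
G(16) = mex{1,1} = 0
G(17) = mex{0,0} = 1
G(18) = mex{1,1} = 0
G(19) = mex{0,0} = 1
G(20) = mex{1,1} = 0
G(21) = mex{0,0} = 1
G(22) = mex{1,1} = 0
G(23) = mex{0,0} = 1
G(24) = mex{1,1} = 0
G(25) = mex{0,0} = 1
G_B(25) = 1.
Combined Grundy value = 1 ⊕ 1 = 0.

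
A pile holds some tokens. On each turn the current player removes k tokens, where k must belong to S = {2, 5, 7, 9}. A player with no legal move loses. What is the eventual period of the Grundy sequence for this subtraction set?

G(0) = 0
G(1) = mex{} = 0
G(2) = mex{0} = 1
G(3) = mex{0} = 1
G(4) = mex{1} = 0
G(5) = mex{1,0} = 2
G(6) = mex{0,0} = 1
G(7) = mex{2,1,0} = 3
G(8) = mex{1,1,0} = 2
G(9) = mex{3,0,1,0} = 2
G(10) = mex{2,2,1,0} = 3
G(11) = mex{2,1,0,1} = 3
G(12) = mex{3,3,2,1} = 0
G(13) = mex{3,2,1,0} = 4
G(14) = mex{0,2,3,2} = 1
G(15) = mex{4,3,2,1} = 0
G(16) = mex{1,3,2,3} = 0
G(17) = mex{0,0,3,2} = 1
G(18) = mex{0,4,3,2} = 1
G(19) = mex{1,1,0,3} = 2
G(20) = mex{1,0,4,3} = 2
G(21) = mex{2,0,1,0} = 3
G(22) = mex{2,1,0,4} = 3
G(23) = mex{3,1,0,1} = 2
G(24) = mex{3,2,1,0} = 4
G(25) = mex{2,2,1,0} = 3
G(26) = mex{4,3,2,1} = 0
G(27) = mex{3,3,2,1} = 0
G(28) = mex{0,2,3,2} = 1
G(29) = mex{0,4,3,2} = 1
G(30) = mex{1,3,2,3} = 0
G(31) = mex{1,0,4,3} = 2
G(32) = mex{0,0,3,2} = 1
G(33) = mex{2,1,0,4} = 3
G(34) = mex{1,1,0,3} = 2
G(35) = mex{3,0,1,0} = 2
G(36) = mex{2,2,1,0} = 3
G(37) = mex{2,1,0,1} = 3
G(38) = mex{3,3,2,1} = 0
G(39) = mex{3,2,1,0} = 4
G(40) = mex{0,2,3,2} = 1
G(41) = mex{4,3,2,1} = 0
G(42) = mex{1,3,2,3} = 0
G(43) = mex{0,0,3,2} = 1
G(44) = mex{0,4,3,2} = 1
G(45) = mex{1,1,0,3} = 2
G(46) = mex{1,0,4,3} = 2
G(47) = mex{2,0,1,0} = 3
G(48) = mex{2,1,0,4} = 3
G(49) = mex{3,1,0,1} = 2
G(50) = mex{3,2,1,0} = 4
G(51) = mex{2,2,1,0} = 3
G(52) = mex{4,3,2,1} = 0
G(53) = mex{3,3,2,1} = 0
G(n+26) = G(n) holds for n = 0,…,8 (a full window of length max(S) = 9), so the sequence is purely periodic with period 26.

26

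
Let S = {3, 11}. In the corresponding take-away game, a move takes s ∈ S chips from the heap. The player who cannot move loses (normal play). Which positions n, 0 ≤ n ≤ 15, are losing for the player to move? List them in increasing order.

n :  0  1  2  3  4  5  6  7  8  9 10 11 12 13 14 15
G :  0  0  0  1  1  1  0  0  0  1  1  1  2  2  0  0
P-positions are exactly the n with G(n) = 0.

0, 1, 2, 6, 7, 8, 14, 15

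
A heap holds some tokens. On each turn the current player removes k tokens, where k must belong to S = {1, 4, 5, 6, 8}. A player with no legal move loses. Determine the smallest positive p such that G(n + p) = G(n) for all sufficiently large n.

9

n :  0  1  2  3  4  5  6  7  8  9 10 11 12 13 14 15 16 17 18 19
G :  0  1  0  1  2  3  2  3  4  0  1  0  1  2  3  2  3  4  0  1
G(n+9) = G(n) holds for n = 0,…,7 (a full window of length max(S) = 8), so the sequence is purely periodic with period 9.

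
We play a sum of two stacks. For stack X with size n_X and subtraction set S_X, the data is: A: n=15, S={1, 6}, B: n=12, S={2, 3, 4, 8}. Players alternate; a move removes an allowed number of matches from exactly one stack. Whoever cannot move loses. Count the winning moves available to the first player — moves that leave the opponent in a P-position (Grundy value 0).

Stack A, S = {1, 6}:
n :  0  1  2  3  4  5  6  7  8  9 10 11 12 13 14 15
G :  0  1  0  1  0  1  2  0  1  0  1  0  1  2  0  1
G_A(15) = 1.
Stack B, S = {2, 3, 4, 8}:
n :  0  1  2  3  4  5  6  7  8  9 10 11 12
G :  0  0  1  1  2  2  0  0  1  1  2  2  0
G_B(12) = 0.
Combined Grundy value = 1 ⊕ 0 = 1.
A winning move leaves total XOR = 0, i.e. changes one component's Grundy value g to g ⊕ X where X is the current total.
Stack A: need g' = 1⊕1 = 0. Options: 15−1→G=0, 15−6→G=0. Hits: 2.
Stack B: need g' = 0⊕1 = 1. Options: 12−2→G=2, 12−3→G=1, 12−4→G=1, 12−8→G=2. Hits: 2.

4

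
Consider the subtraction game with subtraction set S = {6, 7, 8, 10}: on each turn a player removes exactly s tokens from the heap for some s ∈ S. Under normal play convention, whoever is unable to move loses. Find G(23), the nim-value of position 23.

G(0) = 0
G(1) = mex{} = 0
G(2) = mex{} = 0
G(3) = mex{} = 0
G(4) = mex{} = 0
G(5) = mex{} = 0
G(6) = mex{0} = 1
G(7) = mex{0,0} = 1
G(8) = mex{0,0,0} = 1
G(9) = mex{0,0,0} = 1
G(10) = mex{0,0,0,0} = 1
G(11) = mex{0,0,0,0} = 1
G(12) = mex{1,0,0,0} = 2
G(13) = mex{1,1,0,0} = 2
G(14) = mex{1,1,1,0} = 2
G(15) = mex{1,1,1,0} = 2
G(16) = mex{1,1,1,1} = 0
G(17) = mex{1,1,1,1} = 0
G(18) = mex{2,1,1,1} = 0
G(19) = mex{2,2,1,1} = 0
G(20) = mex{2,2,2,1} = 0
G(21) = mex{2,2,2,1} = 0
G(22) = mex{0,2,2,2} = 1
G(23) = mex{0,0,2,2} = 1

1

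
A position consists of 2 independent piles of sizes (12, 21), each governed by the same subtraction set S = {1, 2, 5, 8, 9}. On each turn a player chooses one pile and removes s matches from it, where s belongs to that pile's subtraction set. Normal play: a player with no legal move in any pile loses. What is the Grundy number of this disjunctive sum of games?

All piles use S = {1, 2, 5, 8, 9}:
n :  0  1  2  3  4  5  6  7  8  9 10 11 12 13 14 15 16 17 18 19 20 21
G :  0  1  2  0  1  2  0  1  2  3  0  1  2  0  1  2  0  1  2  3  0  1
Pile A: G(12) = 2.
Pile B: G(21) = 1.
Combined Grundy value = 2 ⊕ 1 = 3.

3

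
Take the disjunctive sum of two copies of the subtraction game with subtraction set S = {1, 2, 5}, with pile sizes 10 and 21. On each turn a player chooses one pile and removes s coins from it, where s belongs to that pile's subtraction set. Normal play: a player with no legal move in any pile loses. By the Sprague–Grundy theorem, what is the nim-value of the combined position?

All piles use S = {1, 2, 5}:
n :  0  1  2  3  4  5  6  7  8  9 10 11 12 13 14 15 16 17 18 19 20 21
G :  0  1  2  0  1  2  0  1  2  0  1  2  0  1  2  0  1  2  0  1  2  0
Pile A: G(10) = 1.
Pile B: G(21) = 0.
Combined Grundy value = 1 ⊕ 0 = 1.

1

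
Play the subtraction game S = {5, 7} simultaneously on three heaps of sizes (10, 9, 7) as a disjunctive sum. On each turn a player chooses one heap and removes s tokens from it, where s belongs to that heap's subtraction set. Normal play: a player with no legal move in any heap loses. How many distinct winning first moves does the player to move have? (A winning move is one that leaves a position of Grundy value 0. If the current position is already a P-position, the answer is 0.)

All heaps use S = {5, 7}:
G(0) = 0
G(1) = mex{} = 0
G(2) = mex{} = 0
G(3) = mex{} = 0
G(4) = mex{} = 0
G(5) = mex{0} = 1
G(6) = mex{0} = 1
G(7) = mex{0,0} = 1
G(8) = mex{0,0} = 1
G(9) = mex{0,0} = 1
G(10) = mex{1,0} = 2
Heap A: G(10) = 2.
Heap B: G(9) = 1.
Heap C: G(7) = 1.
Combined Grundy value = 2 ⊕ 1 ⊕ 1 = 2.
A winning move leaves total XOR = 0, i.e. changes one component's Grundy value g to g ⊕ X where X is the current total.
Heap A: need g' = 2⊕2 = 0. Options: 10−5→G=1, 10−7→G=0. Hits: 1.
Heap B: need g' = 1⊕2 = 3. Options: 9−5→G=0, 9−7→G=0. Hits: 0.
Heap C: need g' = 1⊕2 = 3. Options: 7−5→G=0, 7−7→G=0. Hits: 0.

1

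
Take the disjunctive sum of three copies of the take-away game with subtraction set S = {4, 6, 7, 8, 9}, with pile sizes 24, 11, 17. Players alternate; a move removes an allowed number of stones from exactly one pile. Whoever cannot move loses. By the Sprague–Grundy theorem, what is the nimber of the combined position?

1

All piles use S = {4, 6, 7, 8, 9}:
G(0) = 0
G(1) = mex{} = 0
G(2) = mex{} = 0
G(3) = mex{} = 0
G(4) = mex{0} = 1
G(5) = mex{0} = 1
G(6) = mex{0,0} = 1
G(7) = mex{0,0,0} = 1
G(8) = mex{1,0,0,0} = 2
G(9) = mex{1,0,0,0,0} = 2
G(10) = mex{1,1,0,0,0} = 2
G(11) = mex{1,1,1,0,0} = 2
G(12) = mex{2,1,1,1,0} = 3
G(13) = mex{2,1,1,1,1} = 0
G(14) = mex{2,2,1,1,1} = 0
G(15) = mex{2,2,2,1,1} = 0
G(16) = mex{3,2,2,2,1} = 0
G(17) = mex{0,2,2,2,2} = 1
G(18) = mex{0,3,2,2,2} = 1
G(19) = mex{0,0,3,2,2} = 1
G(20) = mex{0,0,0,3,2} = 1
G(21) = mex{1,0,0,0,3} = 2
G(22) = mex{1,0,0,0,0} = 2
G(23) = mex{1,1,0,0,0} = 2
G(24) = mex{1,1,1,0,0} = 2
Pile A: G(24) = 2.
Pile B: G(11) = 2.
Pile C: G(17) = 1.
Combined Grundy value = 2 ⊕ 2 ⊕ 1 = 1.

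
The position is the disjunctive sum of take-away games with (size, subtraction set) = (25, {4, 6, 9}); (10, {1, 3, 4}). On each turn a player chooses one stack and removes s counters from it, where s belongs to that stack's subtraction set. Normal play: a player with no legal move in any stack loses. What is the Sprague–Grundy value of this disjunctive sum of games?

2

Stack A, S = {4, 6, 9}:
G(0) = 0
G(1) = mex{} = 0
G(2) = mex{} = 0
G(3) = mex{} = 0
G(4) = mex{0} = 1
G(5) = mex{0} = 1
G(6) = mex{0,0} = 1
G(7) = mex{0,0} = 1
G(8) = mex{1,0} = 2
G(9) = mex{1,0,0} = 2
G(10) = mex{1,1,0} = 2
G(11) = mex{1,1,0} = 2
G(12) = mex{2,1,0} = 3
G(13) = mex{2,1,1} = 0
G(14) = mex{2,2,1} = 0
G(15) = mex{2,2,1} = 0
G(16) = mex{3,2,1} = 0
G(17) = mex{0,2,2} = 1
G(18) = mex{0,3,2} = 1
G(19) = mex{0,0,2} = 1
G(20) = mex{0,0,2} = 1
G(21) = mex{1,0,3} = 2
G(22) = mex{1,0,0} = 2
G(23) = mex{1,1,0} = 2
G(24) = mex{1,1,0} = 2
G(25) = mex{2,1,0} = 3
G_A(25) = 3.
Stack B, S = {1, 3, 4}:
G(0) = 0
G(1) = mex{0} = 1
G(2) = mex{1} = 0
G(3) = mex{0,0} = 1
G(4) = mex{1,1,0} = 2
G(5) = mex{2,0,1} = 3
G(6) = mex{3,1,0} = 2
G(7) = mex{2,2,1} = 0
G(8) = mex{0,3,2} = 1
G(9) = mex{1,2,3} = 0
G(10) = mex{0,0,2} = 1
G_B(10) = 1.
Combined Grundy value = 3 ⊕ 1 = 2.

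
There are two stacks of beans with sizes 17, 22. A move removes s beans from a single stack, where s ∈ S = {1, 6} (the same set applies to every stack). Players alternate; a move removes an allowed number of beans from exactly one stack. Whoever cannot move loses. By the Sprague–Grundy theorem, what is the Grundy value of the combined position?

0

All stacks use S = {1, 6}:
G(0) = 0
G(1) = mex{0} = 1
G(2) = mex{1} = 0
G(3) = mex{0} = 1
G(4) = mex{1} = 0
G(5) = mex{0} = 1
G(6) = mex{1,0} = 2
G(7) = mex{2,1} = 0
G(8) = mex{0,0} = 1
G(9) = mex{1,1} = 0
G(10) = mex{0,0} = 1
G(11) = mex{1,1} = 0
G(12) = mex{0,2} = 1
G(13) = mex{1,0} = 2
G(14) = mex{2,1} = 0
G(15) = mex{0,0} = 1
G(16) = mex{1,1} = 0
G(17) = mex{0,0} = 1
G(18) = mex{1,1} = 0
G(19) = mex{0,2} = 1
G(20) = mex{1,0} = 2
G(21) = mex{2,1} = 0
G(22) = mex{0,0} = 1
Stack A: G(17) = 1.
Stack B: G(22) = 1.
Combined Grundy value = 1 ⊕ 1 = 0.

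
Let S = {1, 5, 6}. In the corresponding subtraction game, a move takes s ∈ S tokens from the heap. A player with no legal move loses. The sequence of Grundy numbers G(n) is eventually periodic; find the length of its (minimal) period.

G(0) = 0
G(1) = mex{0} = 1
G(2) = mex{1} = 0
G(3) = mex{0} = 1
G(4) = mex{1} = 0
G(5) = mex{0,0} = 1
G(6) = mex{1,1,0} = 2
G(7) = mex{2,0,1} = 3
G(8) = mex{3,1,0} = 2
G(9) = mex{2,0,1} = 3
G(10) = mex{3,1,0} = 2
G(11) = mex{2,2,1} = 0
G(12) = mex{0,3,2} = 1
G(13) = mex{1,2,3} = 0
G(14) = mex{0,3,2} = 1
G(15) = mex{1,2,3} = 0
G(16) = mex{0,0,2} = 1
G(17) = mex{1,1,0} = 2
G(18) = mex{2,0,1} = 3
G(19) = mex{3,1,0} = 2
G(20) = mex{2,0,1} = 3
G(21) = mex{3,1,0} = 2
G(22) = mex{2,2,1} = 0
G(23) = mex{0,3,2} = 1
G(n+11) = G(n) holds for n = 0,…,5 (a full window of length max(S) = 6), so the sequence is purely periodic with period 11.

11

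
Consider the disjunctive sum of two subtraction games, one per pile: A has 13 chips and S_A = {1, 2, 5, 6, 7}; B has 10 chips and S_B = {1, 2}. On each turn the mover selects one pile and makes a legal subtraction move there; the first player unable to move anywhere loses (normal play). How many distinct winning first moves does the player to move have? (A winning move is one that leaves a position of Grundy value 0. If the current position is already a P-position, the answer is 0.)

2

Pile A, S = {1, 2, 5, 6, 7}:
n :  0  1  2  3  4  5  6  7  8  9 10 11 12 13
G :  0  1  2  0  1  2  3  4  5  3  4  0  1  2
G_A(13) = 2.
Pile B, S = {1, 2}:
G(0) = 0
G(1) = mex{0} = 1
G(2) = mex{1,0} = 2
G(3) = mex{2,1} = 0
G(4) = mex{0,2} = 1
G(5) = mex{1,0} = 2
G(6) = mex{2,1} = 0
G(7) = mex{0,2} = 1
G(8) = mex{1,0} = 2
G(9) = mex{2,1} = 0
G(10) = mex{0,2} = 1
G_B(10) = 1.
Combined Grundy value = 2 ⊕ 1 = 3.
A winning move leaves total XOR = 0, i.e. changes one component's Grundy value g to g ⊕ X where X is the current total.
Pile A: need g' = 2⊕3 = 1. Options: 13−1→G=1, 13−2→G=0, 13−5→G=5, 13−6→G=4, 13−7→G=3. Hits: 1.
Pile B: need g' = 1⊕3 = 2. Options: 10−1→G=0, 10−2→G=2. Hits: 1.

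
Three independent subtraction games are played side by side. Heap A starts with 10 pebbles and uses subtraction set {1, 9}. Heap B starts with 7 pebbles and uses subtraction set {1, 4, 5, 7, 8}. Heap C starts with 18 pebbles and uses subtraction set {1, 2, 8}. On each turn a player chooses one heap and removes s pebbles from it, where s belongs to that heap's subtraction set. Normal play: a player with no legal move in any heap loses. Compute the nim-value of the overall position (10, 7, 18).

3

Heap A, S = {1, 9}:
n :  0  1  2  3  4  5  6  7  8  9 10
G :  0  1  0  1  0  1  0  1  0  1  0
G_A(10) = 0.
Heap B, S = {1, 4, 5, 7, 8}:
n : 0 1 2 3 4 5 6 7
G : 0 1 0 1 2 3 2 3
G_B(7) = 3.
Heap C, S = {1, 2, 8}:
n :  0  1  2  3  4  5  6  7  8  9 10 11 12 13 14 15 16 17 18
G :  0  1  2  0  1  2  0  1  2  0  1  2  0  1  2  0  1  2  0
G_C(18) = 0.
Combined Grundy value = 0 ⊕ 3 ⊕ 0 = 3.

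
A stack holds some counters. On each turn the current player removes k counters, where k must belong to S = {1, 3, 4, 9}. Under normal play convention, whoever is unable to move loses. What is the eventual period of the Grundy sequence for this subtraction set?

n :  0  1  2  3  4  5  6  7  8  9 10 11 12 13 14 15 16 17 18 19 20 21 22 23 24 25
G :  0  1  0  1  2  3  2  0  1  4  3  2  0  1  0  1  2  3  2  0  1  4  3  2  0  1
G(n+12) = G(n) holds for n = 0,…,8 (a full window of length max(S) = 9), so the sequence is purely periodic with period 12.

12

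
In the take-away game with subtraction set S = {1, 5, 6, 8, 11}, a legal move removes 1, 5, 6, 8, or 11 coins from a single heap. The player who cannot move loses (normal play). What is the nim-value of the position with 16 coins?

0

n :  0  1  2  3  4  5  6  7  8  9 10 11 12 13 14 15 16
G :  0  1  0  1  0  1  2  3  2  3  2  3  4  5  0  1  0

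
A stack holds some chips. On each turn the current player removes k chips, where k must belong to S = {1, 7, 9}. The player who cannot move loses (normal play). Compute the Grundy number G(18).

G(0) = 0
G(1) = mex{0} = 1
G(2) = mex{1} = 0
G(3) = mex{0} = 1
G(4) = mex{1} = 0
G(5) = mex{0} = 1
G(6) = mex{1} = 0
G(7) = mex{0,0} = 1
G(8) = mex{1,1} = 0
G(9) = mex{0,0,0} = 1
G(10) = mex{1,1,1} = 0
G(11) = mex{0,0,0} = 1
G(12) = mex{1,1,1} = 0
G(13) = mex{0,0,0} = 1
G(14) = mex{1,1,1} = 0
G(15) = mex{0,0,0} = 1
G(16) = mex{1,1,1} = 0
G(17) = mex{0,0,0} = 1
G(18) = mex{1,1,1} = 0

0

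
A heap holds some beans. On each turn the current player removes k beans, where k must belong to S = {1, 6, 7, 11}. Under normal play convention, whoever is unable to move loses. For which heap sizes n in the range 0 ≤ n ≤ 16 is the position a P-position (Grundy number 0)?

0, 2, 4, 12, 14, 16

G(0) = 0
G(1) = mex{0} = 1
G(2) = mex{1} = 0
G(3) = mex{0} = 1
G(4) = mex{1} = 0
G(5) = mex{0} = 1
G(6) = mex{1,0} = 2
G(7) = mex{2,1,0} = 3
G(8) = mex{3,0,1} = 2
G(9) = mex{2,1,0} = 3
G(10) = mex{3,0,1} = 2
G(11) = mex{2,1,0,0} = 3
G(12) = mex{3,2,1,1} = 0
G(13) = mex{0,3,2,0} = 1
G(14) = mex{1,2,3,1} = 0
G(15) = mex{0,3,2,0} = 1
G(16) = mex{1,2,3,1} = 0
P-positions are exactly the n with G(n) = 0.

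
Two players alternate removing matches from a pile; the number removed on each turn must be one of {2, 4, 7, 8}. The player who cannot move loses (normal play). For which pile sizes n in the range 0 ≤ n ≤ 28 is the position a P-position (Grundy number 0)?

0, 1, 6, 11, 12, 17, 22, 23, 28

n :  0  1  2  3  4  5  6  7  8  9 10 11 12 13 14 15 16 17 18 19 20 21 22 23 24 25 26 27 28
G :  0  0  1  1  2  2  0  3  1  4  2  0  0  1  1  2  2  0  3  1  4  2  0  0  1  1  2  2  0
P-positions are exactly the n with G(n) = 0.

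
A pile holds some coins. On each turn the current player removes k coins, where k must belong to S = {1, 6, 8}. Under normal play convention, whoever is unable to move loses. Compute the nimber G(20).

n :  0  1  2  3  4  5  6  7  8  9 10 11 12 13 14 15 16 17 18 19 20
G :  0  1  0  1  0  1  2  0  1  0  1  0  1  2  0  1  0  1  0  1  2

2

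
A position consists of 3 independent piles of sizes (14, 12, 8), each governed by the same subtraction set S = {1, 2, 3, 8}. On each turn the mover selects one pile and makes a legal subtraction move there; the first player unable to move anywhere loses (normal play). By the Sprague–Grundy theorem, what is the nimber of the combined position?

6

All piles use S = {1, 2, 3, 8}:
G(0) = 0
G(1) = mex{0} = 1
G(2) = mex{1,0} = 2
G(3) = mex{2,1,0} = 3
G(4) = mex{3,2,1} = 0
G(5) = mex{0,3,2} = 1
G(6) = mex{1,0,3} = 2
G(7) = mex{2,1,0} = 3
G(8) = mex{3,2,1,0} = 4
G(9) = mex{4,3,2,1} = 0
G(10) = mex{0,4,3,2} = 1
G(11) = mex{1,0,4,3} = 2
G(12) = mex{2,1,0,0} = 3
G(13) = mex{3,2,1,1} = 0
G(14) = mex{0,3,2,2} = 1
Pile A: G(14) = 1.
Pile B: G(12) = 3.
Pile C: G(8) = 4.
Combined Grundy value = 1 ⊕ 3 ⊕ 4 = 6.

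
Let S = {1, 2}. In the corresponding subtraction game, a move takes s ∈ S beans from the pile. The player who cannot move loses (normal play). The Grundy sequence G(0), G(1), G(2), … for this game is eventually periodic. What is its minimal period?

3

n :  0  1  2  3  4  5  6  7  8  9 10 11 12 13 14
G :  0  1  2  0  1  2  0  1  2  0  1  2  0  1  2
G(n+3) = G(n) holds for n = 0,…,1 (a full window of length max(S) = 2), so the sequence is purely periodic with period 3.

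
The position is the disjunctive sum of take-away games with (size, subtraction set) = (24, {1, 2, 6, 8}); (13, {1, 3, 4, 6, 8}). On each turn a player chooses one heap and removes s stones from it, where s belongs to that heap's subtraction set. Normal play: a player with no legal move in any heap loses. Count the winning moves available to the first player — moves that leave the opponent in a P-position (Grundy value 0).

Heap A, S = {1, 2, 6, 8}:
G(0) = 0
G(1) = mex{0} = 1
G(2) = mex{1,0} = 2
G(3) = mex{2,1} = 0
G(4) = mex{0,2} = 1
G(5) = mex{1,0} = 2
G(6) = mex{2,1,0} = 3
G(7) = mex{3,2,1} = 0
G(8) = mex{0,3,2,0} = 1
G(9) = mex{1,0,0,1} = 2
G(10) = mex{2,1,1,2} = 0
G(11) = mex{0,2,2,0} = 1
G(12) = mex{1,0,3,1} = 2
G(13) = mex{2,1,0,2} = 3
G(14) = mex{3,2,1,3} = 0
G(15) = mex{0,3,2,0} = 1
G(16) = mex{1,0,0,1} = 2
G(17) = mex{2,1,1,2} = 0
G(18) = mex{0,2,2,0} = 1
G(19) = mex{1,0,3,1} = 2
G(20) = mex{2,1,0,2} = 3
G(21) = mex{3,2,1,3} = 0
G(22) = mex{0,3,2,0} = 1
G(23) = mex{1,0,0,1} = 2
G(24) = mex{2,1,1,2} = 0
G_A(24) = 0.
Heap B, S = {1, 3, 4, 6, 8}:
G(0) = 0
G(1) = mex{0} = 1
G(2) = mex{1} = 0
G(3) = mex{0,0} = 1
G(4) = mex{1,1,0} = 2
G(5) = mex{2,0,1} = 3
G(6) = mex{3,1,0,0} = 2
G(7) = mex{2,2,1,1} = 0
G(8) = mex{0,3,2,0,0} = 1
G(9) = mex{1,2,3,1,1} = 0
G(10) = mex{0,0,2,2,0} = 1
G(11) = mex{1,1,0,3,1} = 2
G(12) = mex{2,0,1,2,2} = 3
G(13) = mex{3,1,0,0,3} = 2
G_B(13) = 2.
Combined Grundy value = 0 ⊕ 2 = 2.
A winning move leaves total XOR = 0, i.e. changes one component's Grundy value g to g ⊕ X where X is the current total.
Heap A: need g' = 0⊕2 = 2. Options: 24−1→G=2, 24−2→G=1, 24−6→G=1, 24−8→G=2. Hits: 2.
Heap B: need g' = 2⊕2 = 0. Options: 13−1→G=3, 13−3→G=1, 13−4→G=0, 13−6→G=0, 13−8→G=3. Hits: 2.

4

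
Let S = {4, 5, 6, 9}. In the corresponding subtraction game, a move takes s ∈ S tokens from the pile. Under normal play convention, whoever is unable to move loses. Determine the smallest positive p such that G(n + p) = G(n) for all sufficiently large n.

n :  0  1  2  3  4  5  6  7  8  9 10 11 12 13 14 15 16 17 18 19 20 21 22 23 24 25 26 27
G :  0  0  0  0  1  1  1  1  2  2  2  2  3  0  0  0  0  1  1  1  1  2  2  2  2  3  0  0
G(n+13) = G(n) holds for n = 0,…,8 (a full window of length max(S) = 9), so the sequence is purely periodic with period 13.

13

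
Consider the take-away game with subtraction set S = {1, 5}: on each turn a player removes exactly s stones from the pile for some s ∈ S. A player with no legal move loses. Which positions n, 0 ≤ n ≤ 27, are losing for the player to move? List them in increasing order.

0, 2, 4, 6, 8, 10, 12, 14, 16, 18, 20, 22, 24, 26

G(0) = 0
G(1) = mex{0} = 1
G(2) = mex{1} = 0
G(3) = mex{0} = 1
G(4) = mex{1} = 0
G(5) = mex{0,0} = 1
G(6) = mex{1,1} = 0
G(7) = mex{0,0} = 1
G(8) = mex{1,1} = 0
G(9) = mex{0,0} = 1
G(10) = mex{1,1} = 0
G(11) = mex{0,0} = 1
G(12) = mex{1,1} = 0
G(13) = mex{0,0} = 1
G(14) = mex{1,1} = 0
G(15) = mex{0,0} = 1
G(16) = mex{1,1} = 0
G(17) = mex{0,0} = 1
G(18) = mex{1,1} = 0
G(19) = mex{0,0} = 1
G(20) = mex{1,1} = 0
G(21) = mex{0,0} = 1
G(22) = mex{1,1} = 0
G(23) = mex{0,0} = 1
G(24) = mex{1,1} = 0
G(25) = mex{0,0} = 1
G(26) = mex{1,1} = 0
G(27) = mex{0,0} = 1
P-positions are exactly the n with G(n) = 0.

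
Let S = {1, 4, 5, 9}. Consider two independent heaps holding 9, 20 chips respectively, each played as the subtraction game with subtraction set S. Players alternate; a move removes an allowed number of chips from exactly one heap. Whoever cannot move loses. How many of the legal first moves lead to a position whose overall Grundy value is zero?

All heaps use S = {1, 4, 5, 9}:
G(0) = 0
G(1) = mex{0} = 1
G(2) = mex{1} = 0
G(3) = mex{0} = 1
G(4) = mex{1,0} = 2
G(5) = mex{2,1,0} = 3
G(6) = mex{3,0,1} = 2
G(7) = mex{2,1,0} = 3
G(8) = mex{3,2,1} = 0
G(9) = mex{0,3,2,0} = 1
G(10) = mex{1,2,3,1} = 0
G(11) = mex{0,3,2,0} = 1
G(12) = mex{1,0,3,1} = 2
G(13) = mex{2,1,0,2} = 3
G(14) = mex{3,0,1,3} = 2
G(15) = mex{2,1,0,2} = 3
G(16) = mex{3,2,1,3} = 0
G(17) = mex{0,3,2,0} = 1
G(18) = mex{1,2,3,1} = 0
G(19) = mex{0,3,2,0} = 1
G(20) = mex{1,0,3,1} = 2
Heap A: G(9) = 1.
Heap B: G(20) = 2.
Combined Grundy value = 1 ⊕ 2 = 3.
A winning move leaves total XOR = 0, i.e. changes one component's Grundy value g to g ⊕ X where X is the current total.
Heap A: need g' = 1⊕3 = 2. Options: 9−1→G=0, 9−4→G=3, 9−5→G=2, 9−9→G=0. Hits: 1.
Heap B: need g' = 2⊕3 = 1. Options: 20−1→G=1, 20−4→G=0, 20−5→G=3, 20−9→G=1. Hits: 2.

3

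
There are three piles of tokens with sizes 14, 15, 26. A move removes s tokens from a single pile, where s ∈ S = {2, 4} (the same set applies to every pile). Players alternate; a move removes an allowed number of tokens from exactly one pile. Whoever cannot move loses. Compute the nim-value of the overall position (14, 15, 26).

All piles use S = {2, 4}:
G(0) = 0
G(1) = mex{} = 0
G(2) = mex{0} = 1
G(3) = mex{0} = 1
G(4) = mex{1,0} = 2
G(5) = mex{1,0} = 2
G(6) = mex{2,1} = 0
G(7) = mex{2,1} = 0
G(8) = mex{0,2} = 1
G(9) = mex{0,2} = 1
G(10) = mex{1,0} = 2
G(11) = mex{1,0} = 2
G(12) = mex{2,1} = 0
G(13) = mex{2,1} = 0
G(14) = mex{0,2} = 1
G(15) = mex{0,2} = 1
G(16) = mex{1,0} = 2
G(17) = mex{1,0} = 2
G(18) = mex{2,1} = 0
G(19) = mex{2,1} = 0
G(20) = mex{0,2} = 1
G(21) = mex{0,2} = 1
G(22) = mex{1,0} = 2
G(23) = mex{1,0} = 2
G(24) = mex{2,1} = 0
G(25) = mex{2,1} = 0
G(26) = mex{0,2} = 1
Pile A: G(14) = 1.
Pile B: G(15) = 1.
Pile C: G(26) = 1.
Combined Grundy value = 1 ⊕ 1 ⊕ 1 = 1.

1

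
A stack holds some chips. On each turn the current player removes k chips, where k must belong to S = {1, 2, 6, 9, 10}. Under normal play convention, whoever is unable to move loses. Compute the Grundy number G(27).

G(0) = 0
G(1) = mex{0} = 1
G(2) = mex{1,0} = 2
G(3) = mex{2,1} = 0
G(4) = mex{0,2} = 1
G(5) = mex{1,0} = 2
G(6) = mex{2,1,0} = 3
G(7) = mex{3,2,1} = 0
G(8) = mex{0,3,2} = 1
G(9) = mex{1,0,0,0} = 2
G(10) = mex{2,1,1,1,0} = 3
G(11) = mex{3,2,2,2,1} = 0
G(12) = mex{0,3,3,0,2} = 1
G(13) = mex{1,0,0,1,0} = 2
G(14) = mex{2,1,1,2,1} = 0
G(15) = mex{0,2,2,3,2} = 1
G(16) = mex{1,0,3,0,3} = 2
G(17) = mex{2,1,0,1,0} = 3
G(18) = mex{3,2,1,2,1} = 0
G(19) = mex{0,3,2,3,2} = 1
G(20) = mex{1,0,0,0,3} = 2
G(21) = mex{2,1,1,1,0} = 3
G(22) = mex{3,2,2,2,1} = 0
G(23) = mex{0,3,3,0,2} = 1
G(24) = mex{1,0,0,1,0} = 2
G(25) = mex{2,1,1,2,1} = 0
G(26) = mex{0,2,2,3,2} = 1
G(27) = mex{1,0,3,0,3} = 2

2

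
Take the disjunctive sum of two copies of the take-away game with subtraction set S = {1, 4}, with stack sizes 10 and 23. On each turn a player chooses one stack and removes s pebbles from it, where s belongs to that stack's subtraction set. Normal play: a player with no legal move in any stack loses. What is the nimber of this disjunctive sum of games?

1

All stacks use S = {1, 4}:
n :  0  1  2  3  4  5  6  7  8  9 10 11 12 13 14 15 16 17 18 19 20 21 22 23
G :  0  1  0  1  2  0  1  0  1  2  0  1  0  1  2  0  1  0  1  2  0  1  0  1
Stack A: G(10) = 0.
Stack B: G(23) = 1.
Combined Grundy value = 0 ⊕ 1 = 1.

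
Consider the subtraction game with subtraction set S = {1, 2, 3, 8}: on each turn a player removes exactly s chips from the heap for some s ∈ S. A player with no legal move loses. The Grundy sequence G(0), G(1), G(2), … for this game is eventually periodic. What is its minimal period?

9

n :  0  1  2  3  4  5  6  7  8  9 10 11 12 13 14 15 16 17 18 19
G :  0  1  2  3  0  1  2  3  4  0  1  2  3  0  1  2  3  4  0  1
G(n+9) = G(n) holds for n = 0,…,7 (a full window of length max(S) = 8), so the sequence is purely periodic with period 9.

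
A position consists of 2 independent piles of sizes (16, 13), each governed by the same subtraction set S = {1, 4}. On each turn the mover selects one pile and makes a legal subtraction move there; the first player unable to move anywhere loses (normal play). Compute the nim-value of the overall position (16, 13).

All piles use S = {1, 4}:
n :  0  1  2  3  4  5  6  7  8  9 10 11 12 13 14 15 16
G :  0  1  0  1  2  0  1  0  1  2  0  1  0  1  2  0  1
Pile A: G(16) = 1.
Pile B: G(13) = 1.
Combined Grundy value = 1 ⊕ 1 = 0.

0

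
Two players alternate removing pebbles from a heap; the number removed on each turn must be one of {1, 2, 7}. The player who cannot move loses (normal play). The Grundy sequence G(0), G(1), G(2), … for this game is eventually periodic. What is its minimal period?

3

G(0) = 0
G(1) = mex{0} = 1
G(2) = mex{1,0} = 2
G(3) = mex{2,1} = 0
G(4) = mex{0,2} = 1
G(5) = mex{1,0} = 2
G(6) = mex{2,1} = 0
G(7) = mex{0,2,0} = 1
G(8) = mex{1,0,1} = 2
G(9) = mex{2,1,2} = 0
G(10) = mex{0,2,0} = 1
G(11) = mex{1,0,1} = 2
G(12) = mex{2,1,2} = 0
G(13) = mex{0,2,0} = 1
G(14) = mex{1,0,1} = 2
G(n+3) = G(n) holds for n = 0,…,6 (a full window of length max(S) = 7), so the sequence is purely periodic with period 3.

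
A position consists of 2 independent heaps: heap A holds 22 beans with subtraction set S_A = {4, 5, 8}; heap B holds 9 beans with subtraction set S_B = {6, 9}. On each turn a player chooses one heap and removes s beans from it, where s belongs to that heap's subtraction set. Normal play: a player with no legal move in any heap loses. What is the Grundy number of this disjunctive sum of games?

Heap A, S = {4, 5, 8}:
n :  0  1  2  3  4  5  6  7  8  9 10 11 12 13 14 15 16 17 18 19 20 21 22
G :  0  0  0  0  1  1  1  1  2  2  2  2  0  0  0  0  1  1  1  1  2  2  2
G_A(22) = 2.
Heap B, S = {6, 9}:
n : 0 1 2 3 4 5 6 7 8 9
G : 0 0 0 0 0 0 1 1 1 1
G_B(9) = 1.
Combined Grundy value = 2 ⊕ 1 = 3.

3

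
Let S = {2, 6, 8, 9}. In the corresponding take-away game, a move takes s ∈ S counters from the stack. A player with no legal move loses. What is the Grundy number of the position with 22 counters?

1

G(0) = 0
G(1) = mex{} = 0
G(2) = mex{0} = 1
G(3) = mex{0} = 1
G(4) = mex{1} = 0
G(5) = mex{1} = 0
G(6) = mex{0,0} = 1
G(7) = mex{0,0} = 1
G(8) = mex{1,1,0} = 2
G(9) = mex{1,1,0,0} = 2
G(10) = mex{2,0,1,0} = 3
G(11) = mex{2,0,1,1} = 3
G(12) = mex{3,1,0,1} = 2
G(13) = mex{3,1,0,0} = 2
G(14) = mex{2,2,1,0} = 3
G(15) = mex{2,2,1,1} = 0
G(16) = mex{3,3,2,1} = 0
G(17) = mex{0,3,2,2} = 1
G(18) = mex{0,2,3,2} = 1
G(19) = mex{1,2,3,3} = 0
G(20) = mex{1,3,2,3} = 0
G(21) = mex{0,0,2,2} = 1
G(22) = mex{0,0,3,2} = 1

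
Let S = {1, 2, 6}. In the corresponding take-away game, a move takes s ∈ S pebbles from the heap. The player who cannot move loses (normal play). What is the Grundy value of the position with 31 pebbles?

0

G(0) = 0
G(1) = mex{0} = 1
G(2) = mex{1,0} = 2
G(3) = mex{2,1} = 0
G(4) = mex{0,2} = 1
G(5) = mex{1,0} = 2
G(6) = mex{2,1,0} = 3
G(7) = mex{3,2,1} = 0
G(8) = mex{0,3,2} = 1
G(9) = mex{1,0,0} = 2
G(10) = mex{2,1,1} = 0
G(11) = mex{0,2,2} = 1
G(12) = mex{1,0,3} = 2
G(13) = mex{2,1,0} = 3
G(14) = mex{3,2,1} = 0
G(15) = mex{0,3,2} = 1
G(16) = mex{1,0,0} = 2
G(17) = mex{2,1,1} = 0
G(18) = mex{0,2,2} = 1
G(19) = mex{1,0,3} = 2
G(20) = mex{2,1,0} = 3
G(21) = mex{3,2,1} = 0
G(22) = mex{0,3,2} = 1
G(23) = mex{1,0,0} = 2
G(24) = mex{2,1,1} = 0
G(25) = mex{0,2,2} = 1
G(26) = mex{1,0,3} = 2
G(27) = mex{2,1,0} = 3
G(28) = mex{3,2,1} = 0
G(29) = mex{0,3,2} = 1
G(30) = mex{1,0,0} = 2
G(31) = mex{2,1,1} = 0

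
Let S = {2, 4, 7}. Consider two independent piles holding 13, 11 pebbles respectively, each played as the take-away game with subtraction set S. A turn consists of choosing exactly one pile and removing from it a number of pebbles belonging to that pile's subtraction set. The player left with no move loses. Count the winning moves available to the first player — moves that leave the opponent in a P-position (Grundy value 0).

2

All piles use S = {2, 4, 7}:
n :  0  1  2  3  4  5  6  7  8  9 10 11 12 13
G :  0  0  1  1  2  2  0  3  1  0  2  1  0  2
Pile A: G(13) = 2.
Pile B: G(11) = 1.
Combined Grundy value = 2 ⊕ 1 = 3.
A winning move leaves total XOR = 0, i.e. changes one component's Grundy value g to g ⊕ X where X is the current total.
Pile A: need g' = 2⊕3 = 1. Options: 13−2→G=1, 13−4→G=0, 13−7→G=0. Hits: 1.
Pile B: need g' = 1⊕3 = 2. Options: 11−2→G=0, 11−4→G=3, 11−7→G=2. Hits: 1.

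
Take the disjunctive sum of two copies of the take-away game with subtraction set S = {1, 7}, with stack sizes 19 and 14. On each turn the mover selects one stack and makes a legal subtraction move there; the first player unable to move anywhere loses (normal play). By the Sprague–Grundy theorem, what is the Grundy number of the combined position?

All stacks use S = {1, 7}:
n :  0  1  2  3  4  5  6  7  8  9 10 11 12 13 14 15 16 17 18 19
G :  0  1  0  1  0  1  0  1  0  1  0  1  0  1  0  1  0  1  0  1
Stack A: G(19) = 1.
Stack B: G(14) = 0.
Combined Grundy value = 1 ⊕ 0 = 1.

1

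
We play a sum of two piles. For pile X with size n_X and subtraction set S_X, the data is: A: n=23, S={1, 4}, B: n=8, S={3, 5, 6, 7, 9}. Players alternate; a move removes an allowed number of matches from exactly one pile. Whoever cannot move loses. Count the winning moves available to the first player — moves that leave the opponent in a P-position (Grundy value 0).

Pile A, S = {1, 4}:
n :  0  1  2  3  4  5  6  7  8  9 10 11 12 13 14 15 16 17 18 19 20 21 22 23
G :  0  1  0  1  2  0  1  0  1  2  0  1  0  1  2  0  1  0  1  2  0  1  0  1
G_A(23) = 1.
Pile B, S = {3, 5, 6, 7, 9}:
n : 0 1 2 3 4 5 6 7 8
G : 0 0 0 1 1 1 2 2 2
G_B(8) = 2.
Combined Grundy value = 1 ⊕ 2 = 3.
A winning move leaves total XOR = 0, i.e. changes one component's Grundy value g to g ⊕ X where X is the current total.
Pile A: need g' = 1⊕3 = 2. Options: 23−1→G=0, 23−4→G=2. Hits: 1.
Pile B: need g' = 2⊕3 = 1. Options: 8−3→G=1, 8−5→G=1, 8−6→G=0, 8−7→G=0. Hits: 2.

3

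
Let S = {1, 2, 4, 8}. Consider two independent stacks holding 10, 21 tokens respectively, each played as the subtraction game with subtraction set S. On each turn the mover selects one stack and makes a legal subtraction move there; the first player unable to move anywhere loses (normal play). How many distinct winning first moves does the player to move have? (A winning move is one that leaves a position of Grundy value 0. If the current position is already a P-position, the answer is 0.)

All stacks use S = {1, 2, 4, 8}:
n :  0  1  2  3  4  5  6  7  8  9 10 11 12 13 14 15 16 17 18 19 20 21
G :  0  1  2  0  1  2  0  1  2  0  1  2  0  1  2  0  1  2  0  1  2  0
Stack A: G(10) = 1.
Stack B: G(21) = 0.
Combined Grundy value = 1 ⊕ 0 = 1.
A winning move leaves total XOR = 0, i.e. changes one component's Grundy value g to g ⊕ X where X is the current total.
Stack A: need g' = 1⊕1 = 0. Options: 10−1→G=0, 10−2→G=2, 10−4→G=0, 10−8→G=2. Hits: 2.
Stack B: need g' = 0⊕1 = 1. Options: 21−1→G=2, 21−2→G=1, 21−4→G=2, 21−8→G=1. Hits: 2.

4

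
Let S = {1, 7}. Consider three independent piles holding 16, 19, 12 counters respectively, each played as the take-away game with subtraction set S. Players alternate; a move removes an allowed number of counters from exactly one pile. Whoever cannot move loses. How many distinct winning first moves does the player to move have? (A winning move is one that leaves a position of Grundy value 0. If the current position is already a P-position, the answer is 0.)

6

All piles use S = {1, 7}:
n :  0  1  2  3  4  5  6  7  8  9 10 11 12 13 14 15 16 17 18 19
G :  0  1  0  1  0  1  0  1  0  1  0  1  0  1  0  1  0  1  0  1
Pile A: G(16) = 0.
Pile B: G(19) = 1.
Pile C: G(12) = 0.
Combined Grundy value = 0 ⊕ 1 ⊕ 0 = 1.
A winning move leaves total XOR = 0, i.e. changes one component's Grundy value g to g ⊕ X where X is the current total.
Pile A: need g' = 0⊕1 = 1. Options: 16−1→G=1, 16−7→G=1. Hits: 2.
Pile B: need g' = 1⊕1 = 0. Options: 19−1→G=0, 19−7→G=0. Hits: 2.
Pile C: need g' = 0⊕1 = 1. Options: 12−1→G=1, 12−7→G=1. Hits: 2.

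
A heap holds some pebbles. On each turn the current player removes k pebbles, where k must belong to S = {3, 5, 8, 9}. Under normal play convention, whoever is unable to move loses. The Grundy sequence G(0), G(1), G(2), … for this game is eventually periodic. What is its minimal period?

G(0) = 0
G(1) = mex{} = 0
G(2) = mex{} = 0
G(3) = mex{0} = 1
G(4) = mex{0} = 1
G(5) = mex{0,0} = 1
G(6) = mex{1,0} = 2
G(7) = mex{1,0} = 2
G(8) = mex{1,1,0} = 2
G(9) = mex{2,1,0,0} = 3
G(10) = mex{2,1,0,0} = 3
G(11) = mex{2,2,1,0} = 3
G(12) = mex{3,2,1,1} = 0
G(13) = mex{3,2,1,1} = 0
G(14) = mex{3,3,2,1} = 0
G(15) = mex{0,3,2,2} = 1
G(16) = mex{0,3,2,2} = 1
G(17) = mex{0,0,3,2} = 1
G(18) = mex{1,0,3,3} = 2
G(19) = mex{1,0,3,3} = 2
G(20) = mex{1,1,0,3} = 2
G(21) = mex{2,1,0,0} = 3
G(22) = mex{2,1,0,0} = 3
G(23) = mex{2,2,1,0} = 3
G(24) = mex{3,2,1,1} = 0
G(25) = mex{3,2,1,1} = 0
G(n+12) = G(n) holds for n = 0,…,8 (a full window of length max(S) = 9), so the sequence is purely periodic with period 12.

12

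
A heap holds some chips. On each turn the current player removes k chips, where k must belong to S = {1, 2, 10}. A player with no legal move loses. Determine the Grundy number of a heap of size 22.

n :  0  1  2  3  4  5  6  7  8  9 10 11 12 13 14 15 16 17 18 19 20 21 22
G :  0  1  2  0  1  2  0  1  2  0  1  2  0  1  2  0  1  2  0  1  2  0  1

1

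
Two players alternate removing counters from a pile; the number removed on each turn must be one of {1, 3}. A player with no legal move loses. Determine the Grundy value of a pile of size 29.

G(0) = 0
G(1) = mex{0} = 1
G(2) = mex{1} = 0
G(3) = mex{0,0} = 1
G(4) = mex{1,1} = 0
G(5) = mex{0,0} = 1
G(6) = mex{1,1} = 0
G(7) = mex{0,0} = 1
G(8) = mex{1,1} = 0
G(9) = mex{0,0} = 1
G(10) = mex{1,1} = 0
G(11) = mex{0,0} = 1
G(12) = mex{1,1} = 0
G(13) = mex{0,0} = 1
G(14) = mex{1,1} = 0
G(15) = mex{0,0} = 1
G(16) = mex{1,1} = 0
G(17) = mex{0,0} = 1
G(18) = mex{1,1} = 0
G(19) = mex{0,0} = 1
G(20) = mex{1,1} = 0
G(21) = mex{0,0} = 1
G(22) = mex{1,1} = 0
G(23) = mex{0,0} = 1
G(24) = mex{1,1} = 0
G(25) = mex{0,0} = 1
G(26) = mex{1,1} = 0
G(27) = mex{0,0} = 1
G(28) = mex{1,1} = 0
G(29) = mex{0,0} = 1

1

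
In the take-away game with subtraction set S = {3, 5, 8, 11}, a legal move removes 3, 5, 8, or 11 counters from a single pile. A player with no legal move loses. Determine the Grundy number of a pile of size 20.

G(0) = 0
G(1) = mex{} = 0
G(2) = mex{} = 0
G(3) = mex{0} = 1
G(4) = mex{0} = 1
G(5) = mex{0,0} = 1
G(6) = mex{1,0} = 2
G(7) = mex{1,0} = 2
G(8) = mex{1,1,0} = 2
G(9) = mex{2,1,0} = 3
G(10) = mex{2,1,0} = 3
G(11) = mex{2,2,1,0} = 3
G(12) = mex{3,2,1,0} = 4
G(13) = mex{3,2,1,0} = 4
G(14) = mex{3,3,2,1} = 0
G(15) = mex{4,3,2,1} = 0
G(16) = mex{4,3,2,1} = 0
G(17) = mex{0,4,3,2} = 1
G(18) = mex{0,4,3,2} = 1
G(19) = mex{0,0,3,2} = 1
G(20) = mex{1,0,4,3} = 2

2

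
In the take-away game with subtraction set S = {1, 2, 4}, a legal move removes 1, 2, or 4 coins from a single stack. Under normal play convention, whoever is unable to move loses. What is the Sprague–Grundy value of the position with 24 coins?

0

n :  0  1  2  3  4  5  6  7  8  9 10 11 12 13 14 15 16 17 18 19 20 21 22 23 24
G :  0  1  2  0  1  2  0  1  2  0  1  2  0  1  2  0  1  2  0  1  2  0  1  2  0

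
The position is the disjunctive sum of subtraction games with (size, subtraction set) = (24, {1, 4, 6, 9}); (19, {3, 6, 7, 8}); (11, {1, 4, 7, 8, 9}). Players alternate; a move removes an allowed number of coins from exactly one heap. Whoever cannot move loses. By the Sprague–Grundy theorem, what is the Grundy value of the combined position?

4

Heap A, S = {1, 4, 6, 9}:
n :  0  1  2  3  4  5  6  7  8  9 10 11 12 13 14 15 16 17 18 19 20 21 22 23 24
G :  0  1  0  1  2  0  1  0  1  2  0  1  0  1  2  0  1  0  1  2  0  1  0  1  2
G_A(24) = 2.
Heap B, S = {3, 6, 7, 8}:
G(0) = 0
G(1) = mex{} = 0
G(2) = mex{} = 0
G(3) = mex{0} = 1
G(4) = mex{0} = 1
G(5) = mex{0} = 1
G(6) = mex{1,0} = 2
G(7) = mex{1,0,0} = 2
G(8) = mex{1,0,0,0} = 2
G(9) = mex{2,1,0,0} = 3
G(10) = mex{2,1,1,0} = 3
G(11) = mex{2,1,1,1} = 0
G(12) = mex{3,2,1,1} = 0
G(13) = mex{3,2,2,1} = 0
G(14) = mex{0,2,2,2} = 1
G(15) = mex{0,3,2,2} = 1
G(16) = mex{0,3,3,2} = 1
G(17) = mex{1,0,3,3} = 2
G(18) = mex{1,0,0,3} = 2
G(19) = mex{1,0,0,0} = 2
G_B(19) = 2.
Heap C, S = {1, 4, 7, 8, 9}:
n :  0  1  2  3  4  5  6  7  8  9 10 11
G :  0  1  0  1  2  0  1  2  3  2  3  4
G_C(11) = 4.
Combined Grundy value = 2 ⊕ 2 ⊕ 4 = 4.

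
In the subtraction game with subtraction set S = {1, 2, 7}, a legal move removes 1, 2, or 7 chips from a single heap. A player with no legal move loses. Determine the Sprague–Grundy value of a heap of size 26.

2

G(0) = 0
G(1) = mex{0} = 1
G(2) = mex{1,0} = 2
G(3) = mex{2,1} = 0
G(4) = mex{0,2} = 1
G(5) = mex{1,0} = 2
G(6) = mex{2,1} = 0
G(7) = mex{0,2,0} = 1
G(8) = mex{1,0,1} = 2
G(9) = mex{2,1,2} = 0
G(10) = mex{0,2,0} = 1
G(11) = mex{1,0,1} = 2
G(12) = mex{2,1,2} = 0
G(13) = mex{0,2,0} = 1
G(14) = mex{1,0,1} = 2
G(15) = mex{2,1,2} = 0
G(16) = mex{0,2,0} = 1
G(17) = mex{1,0,1} = 2
G(18) = mex{2,1,2} = 0
G(19) = mex{0,2,0} = 1
G(20) = mex{1,0,1} = 2
G(21) = mex{2,1,2} = 0
G(22) = mex{0,2,0} = 1
G(23) = mex{1,0,1} = 2
G(24) = mex{2,1,2} = 0
G(25) = mex{0,2,0} = 1
G(26) = mex{1,0,1} = 2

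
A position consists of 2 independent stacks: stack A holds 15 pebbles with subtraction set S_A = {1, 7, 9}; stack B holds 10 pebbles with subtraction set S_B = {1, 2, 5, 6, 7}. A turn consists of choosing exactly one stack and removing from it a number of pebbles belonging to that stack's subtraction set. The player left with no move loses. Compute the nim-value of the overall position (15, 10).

5

Stack A, S = {1, 7, 9}:
G(0) = 0
G(1) = mex{0} = 1
G(2) = mex{1} = 0
G(3) = mex{0} = 1
G(4) = mex{1} = 0
G(5) = mex{0} = 1
G(6) = mex{1} = 0
G(7) = mex{0,0} = 1
G(8) = mex{1,1} = 0
G(9) = mex{0,0,0} = 1
G(10) = mex{1,1,1} = 0
G(11) = mex{0,0,0} = 1
G(12) = mex{1,1,1} = 0
G(13) = mex{0,0,0} = 1
G(14) = mex{1,1,1} = 0
G(15) = mex{0,0,0} = 1
G_A(15) = 1.
Stack B, S = {1, 2, 5, 6, 7}:
G(0) = 0
G(1) = mex{0} = 1
G(2) = mex{1,0} = 2
G(3) = mex{2,1} = 0
G(4) = mex{0,2} = 1
G(5) = mex{1,0,0} = 2
G(6) = mex{2,1,1,0} = 3
G(7) = mex{3,2,2,1,0} = 4
G(8) = mex{4,3,0,2,1} = 5
G(9) = mex{5,4,1,0,2} = 3
G(10) = mex{3,5,2,1,0} = 4
G_B(10) = 4.
Combined Grundy value = 1 ⊕ 4 = 5.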